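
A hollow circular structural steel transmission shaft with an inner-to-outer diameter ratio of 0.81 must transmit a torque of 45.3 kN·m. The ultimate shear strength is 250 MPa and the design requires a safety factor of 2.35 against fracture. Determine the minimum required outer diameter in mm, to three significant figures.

d_o = 156 mm

τ_allow = 250/2.35 = 106.4 MPa.
For a hollow shaft τ = 16T/[πd_o³(1−k⁴)] with k = 0.81, so 1−k⁴ = 0.5695.
d_o³ = 16T/[π τ_allow (1−k⁴)] = 16×4.5300×10^7/(π×106.4×0.5695) = 3.808×10^6 mm³.
d_o = 156.2 mm.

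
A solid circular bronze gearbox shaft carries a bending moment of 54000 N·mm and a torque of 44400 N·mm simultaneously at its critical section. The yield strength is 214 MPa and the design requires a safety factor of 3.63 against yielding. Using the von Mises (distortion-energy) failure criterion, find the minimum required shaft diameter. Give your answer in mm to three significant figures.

σ_allow = σ_y/n = 214/3.63 = 58.95 MPa.
For a solid shaft σ_b = 32M/(πd³) and τ = 16T/(πd³), so the von Mises stress is σ' = (16/πd³)·√(4M²+3T²).
√(4M²+3T²) = √(4×(54000)² + 3×(44400)²) = 132600 N·mm.
d³ = 16×132600/(π×58.95) = 11450 mm³.
d = 22.54 mm.

d = 22.5 mm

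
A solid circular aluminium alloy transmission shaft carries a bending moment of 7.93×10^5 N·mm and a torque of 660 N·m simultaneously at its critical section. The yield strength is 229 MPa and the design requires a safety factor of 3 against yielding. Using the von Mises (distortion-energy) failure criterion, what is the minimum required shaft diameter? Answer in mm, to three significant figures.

σ_allow = σ_y/n = 229/3 = 76.33 MPa.
For a solid shaft σ_b = 32M/(πd³) and τ = 16T/(πd³), so the von Mises stress is σ' = (16/πd³)·√(4M²+3T²).
√(4M²+3T²) = √(4×(793000)² + 3×(660000)²) = 1.955×10^6 N·mm.
d³ = 16×1.955×10^6/(π×76.33) = 130400 mm³.
d = 50.72 mm.

d = 50.7 mm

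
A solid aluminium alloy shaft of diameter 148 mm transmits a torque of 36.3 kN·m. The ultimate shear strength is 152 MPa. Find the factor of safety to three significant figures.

n = 2.67

τ = 16T/(πd³) = 16×3.6300×10^7/(π×148³) = 57.03 MPa.
n = τ_limit/τ = 152/57.03 = 2.665.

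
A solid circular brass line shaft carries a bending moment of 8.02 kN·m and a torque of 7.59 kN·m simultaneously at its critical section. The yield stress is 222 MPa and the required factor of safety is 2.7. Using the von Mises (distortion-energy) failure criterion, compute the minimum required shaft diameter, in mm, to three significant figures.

d = 109 mm

σ_allow = σ_y/n = 222/2.7 = 82.22 MPa.
For a solid shaft σ_b = 32M/(πd³) and τ = 16T/(πd³), so the von Mises stress is σ' = (16/πd³)·√(4M²+3T²).
√(4M²+3T²) = √(4×(8.020×10^6)² + 3×(7.590×10^6)²) = 2.074×10^7 N·mm.
d³ = 16×2.074×10^7/(π×82.22) = 1.285×10^6 mm³.
d = 108.7 mm.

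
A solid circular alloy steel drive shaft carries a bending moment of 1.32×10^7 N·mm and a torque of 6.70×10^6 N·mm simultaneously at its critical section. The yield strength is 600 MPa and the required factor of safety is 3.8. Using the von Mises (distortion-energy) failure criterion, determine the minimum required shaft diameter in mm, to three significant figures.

σ_allow = σ_y/n = 600/3.8 = 157.9 MPa.
For a solid shaft σ_b = 32M/(πd³) and τ = 16T/(πd³), so the von Mises stress is σ' = (16/πd³)·√(4M²+3T²).
√(4M²+3T²) = √(4×(1.320×10^7)² + 3×(6.700×10^6)²) = 2.884×10^7 N·mm.
d³ = 16×2.884×10^7/(π×157.9) = 930200 mm³.
d = 97.62 mm.

d = 97.6 mm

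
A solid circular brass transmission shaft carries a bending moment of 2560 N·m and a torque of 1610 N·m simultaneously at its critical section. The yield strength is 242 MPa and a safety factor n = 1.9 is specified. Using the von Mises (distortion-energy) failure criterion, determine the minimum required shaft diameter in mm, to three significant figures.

d = 61.5 mm

σ_allow = σ_y/n = 242/1.9 = 127.4 MPa.
For a solid shaft σ_b = 32M/(πd³) and τ = 16T/(πd³), so the von Mises stress is σ' = (16/πd³)·√(4M²+3T²).
√(4M²+3T²) = √(4×(2.560×10^6)² + 3×(1.610×10^6)²) = 5.830×10^6 N·mm.
d³ = 16×5.830×10^6/(π×127.4) = 233100 mm³.
d = 61.55 mm.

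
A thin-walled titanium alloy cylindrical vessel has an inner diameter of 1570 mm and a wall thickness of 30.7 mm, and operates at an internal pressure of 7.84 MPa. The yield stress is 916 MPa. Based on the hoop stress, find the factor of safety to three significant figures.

n = 4.57

σ_h = pD/(2t) = 7.84×1570/(2×30.7) = 200.5 MPa.
n = 916/200.5 = 4.569.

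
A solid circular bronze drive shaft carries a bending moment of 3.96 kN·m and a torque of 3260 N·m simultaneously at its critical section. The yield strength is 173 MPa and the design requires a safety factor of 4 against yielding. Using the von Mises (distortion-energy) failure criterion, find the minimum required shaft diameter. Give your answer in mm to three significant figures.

d = 105 mm

σ_allow = σ_y/n = 173/4 = 43.25 MPa.
For a solid shaft σ_b = 32M/(πd³) and τ = 16T/(πd³), so the von Mises stress is σ' = (16/πd³)·√(4M²+3T²).
√(4M²+3T²) = √(4×(3.960×10^6)² + 3×(3.260×10^6)²) = 9.727×10^6 N·mm.
d³ = 16×9.727×10^6/(π×43.25) = 1.145×10^6 mm³.
d = 104.6 mm.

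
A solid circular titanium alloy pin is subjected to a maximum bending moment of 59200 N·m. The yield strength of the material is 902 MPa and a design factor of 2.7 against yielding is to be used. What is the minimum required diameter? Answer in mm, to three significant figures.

d = 122 mm

σ_allow = 902/2.7 = 334.1 MPa.
For a solid circular section σ = 32M/(πd³), so d³ = 32M/(π σ_allow) = 32×5.9200×10^7/(π×334.1) = 1.805×10^6 mm³.
d = 121.8 mm.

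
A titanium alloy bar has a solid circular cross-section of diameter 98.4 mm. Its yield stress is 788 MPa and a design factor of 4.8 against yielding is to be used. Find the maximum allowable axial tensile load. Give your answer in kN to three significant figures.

σ_allow = 788/4.8 = 164.2 MPa.
A = πd²/4 = π×98.4²/4 = 7605 mm².
F_allow = σ_allow × A = 164.2×7605 = 1.248×10^6 N.

F_allow = 1250 kN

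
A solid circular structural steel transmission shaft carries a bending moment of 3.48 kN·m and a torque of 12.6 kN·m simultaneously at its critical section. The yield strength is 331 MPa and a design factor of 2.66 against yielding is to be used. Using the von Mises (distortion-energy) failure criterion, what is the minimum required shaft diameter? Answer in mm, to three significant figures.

d = 97.9 mm

σ_allow = σ_y/n = 331/2.66 = 124.4 MPa.
For a solid shaft σ_b = 32M/(πd³) and τ = 16T/(πd³), so the von Mises stress is σ' = (16/πd³)·√(4M²+3T²).
√(4M²+3T²) = √(4×(3.480×10^6)² + 3×(1.260×10^7)²) = 2.291×10^7 N·mm.
d³ = 16×2.291×10^7/(π×124.4) = 937500 mm³.
d = 97.87 mm.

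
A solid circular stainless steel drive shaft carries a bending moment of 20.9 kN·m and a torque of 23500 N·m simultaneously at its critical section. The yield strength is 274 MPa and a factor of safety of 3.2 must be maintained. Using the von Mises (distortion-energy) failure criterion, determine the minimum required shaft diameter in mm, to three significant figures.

σ_allow = σ_y/n = 274/3.2 = 85.62 MPa.
For a solid shaft σ_b = 32M/(πd³) and τ = 16T/(πd³), so the von Mises stress is σ' = (16/πd³)·√(4M²+3T²).
√(4M²+3T²) = √(4×(2.090×10^7)² + 3×(2.350×10^7)²) = 5.834×10^7 N·mm.
d³ = 16×5.834×10^7/(π×85.62) = 3.470×10^6 mm³.
d = 151.4 mm.

d = 151 mm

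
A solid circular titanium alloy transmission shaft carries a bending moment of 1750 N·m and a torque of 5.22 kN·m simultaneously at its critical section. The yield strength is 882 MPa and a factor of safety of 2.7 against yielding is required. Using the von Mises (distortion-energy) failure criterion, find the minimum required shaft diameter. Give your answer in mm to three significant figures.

d = 53.3 mm

σ_allow = σ_y/n = 882/2.7 = 326.7 MPa.
For a solid shaft σ_b = 32M/(πd³) and τ = 16T/(πd³), so the von Mises stress is σ' = (16/πd³)·√(4M²+3T²).
√(4M²+3T²) = √(4×(1.750×10^6)² + 3×(5.220×10^6)²) = 9.695×10^6 N·mm.
d³ = 16×9.695×10^6/(π×326.7) = 151200 mm³.
d = 53.27 mm.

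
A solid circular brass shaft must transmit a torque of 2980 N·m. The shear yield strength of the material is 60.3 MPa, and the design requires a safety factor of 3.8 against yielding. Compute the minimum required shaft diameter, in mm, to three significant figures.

Allowable shear stress τ_allow = 60.3/3.8 = 15.87 MPa.
For a solid shaft τ = 16T/(πd³), so d³ = 16T/(π τ_allow) = 16×2980000/(π×15.87) = 956400 mm³.
d = (956400)^(1/3) = 98.53 mm.

d = 98.5 mm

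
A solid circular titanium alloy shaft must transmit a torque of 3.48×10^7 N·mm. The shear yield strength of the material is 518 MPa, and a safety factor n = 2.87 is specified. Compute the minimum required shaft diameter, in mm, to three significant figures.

Allowable shear stress τ_allow = 518/2.87 = 180.5 MPa.
For a solid shaft τ = 16T/(πd³), so d³ = 16T/(π τ_allow) = 16×3.4800×10^7/(π×180.5) = 982000 mm³.
d = (982000)^(1/3) = 99.40 mm.

d = 99.4 mm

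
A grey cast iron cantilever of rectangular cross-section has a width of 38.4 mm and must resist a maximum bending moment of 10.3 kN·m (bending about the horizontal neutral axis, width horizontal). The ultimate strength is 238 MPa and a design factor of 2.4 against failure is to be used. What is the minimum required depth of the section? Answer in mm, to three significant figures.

h = 127 mm

σ_allow = 238/2.4 = 99.17 MPa.
For a rectangular section σ = 6M/(bh²), so h² = 6M/(b σ_allow) = 6×1.0300×10^7/(38.4×99.17) = 16230 mm².
h = 127.4 mm.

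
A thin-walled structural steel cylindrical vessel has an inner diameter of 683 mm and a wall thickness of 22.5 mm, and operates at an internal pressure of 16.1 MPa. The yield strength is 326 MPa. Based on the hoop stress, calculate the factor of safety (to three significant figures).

σ_h = pD/(2t) = 16.1×683/(2×22.5) = 244.4 MPa.
n = 326/244.4 = 1.334.

n = 1.33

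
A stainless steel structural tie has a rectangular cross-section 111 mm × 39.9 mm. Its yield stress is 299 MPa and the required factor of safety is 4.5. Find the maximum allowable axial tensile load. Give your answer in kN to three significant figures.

F_allow = 294 kN

σ_allow = 299/4.5 = 66.44 MPa.
A = 111×39.9 = 4429 mm².
F_allow = σ_allow × A = 66.44×4429 = 294300 N.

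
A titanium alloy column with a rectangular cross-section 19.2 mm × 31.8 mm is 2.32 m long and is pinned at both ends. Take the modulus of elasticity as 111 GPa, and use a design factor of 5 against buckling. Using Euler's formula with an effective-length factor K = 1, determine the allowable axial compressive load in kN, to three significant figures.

P_allow = 0.764 kN

Buckling occurs about the weak axis: I_min = h·b³/12 = 31.8×19.2³/12 = 18760 mm⁴ (b = 19.2 mm is the smaller dimension).
Effective length L_e = KL = 1×2.32 m = 2320 mm.
Euler critical load P_cr = π²EI/L_e² = π²×111000×18760/2320² = 3818 N.
P_allow = P_cr/n = 3818/5 = 763.5 N.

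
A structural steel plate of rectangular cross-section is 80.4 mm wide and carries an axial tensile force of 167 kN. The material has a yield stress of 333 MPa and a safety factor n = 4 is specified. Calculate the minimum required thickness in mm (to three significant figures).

t = 25.0 mm

σ_allow = 333/4 = 83.25 MPa.
Required area A = F/σ_allow = 167000/83.25 = 2006 mm².
t = A/w = 2006/80.4 = 24.95 mm.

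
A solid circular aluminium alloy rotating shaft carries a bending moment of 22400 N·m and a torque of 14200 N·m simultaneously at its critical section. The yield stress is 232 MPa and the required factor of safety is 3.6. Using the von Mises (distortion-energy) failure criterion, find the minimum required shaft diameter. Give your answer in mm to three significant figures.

d = 159 mm

σ_allow = σ_y/n = 232/3.6 = 64.44 MPa.
For a solid shaft σ_b = 32M/(πd³) and τ = 16T/(πd³), so the von Mises stress is σ' = (16/πd³)·√(4M²+3T²).
√(4M²+3T²) = √(4×(2.240×10^7)² + 3×(1.420×10^7)²) = 5.111×10^7 N·mm.
d³ = 16×5.111×10^7/(π×64.44) = 4.039×10^6 mm³.
d = 159.3 mm.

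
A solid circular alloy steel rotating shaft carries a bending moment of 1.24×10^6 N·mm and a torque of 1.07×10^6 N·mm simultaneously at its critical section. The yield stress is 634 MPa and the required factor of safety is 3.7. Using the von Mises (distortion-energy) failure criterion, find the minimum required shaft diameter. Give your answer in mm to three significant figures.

σ_allow = σ_y/n = 634/3.7 = 171.4 MPa.
For a solid shaft σ_b = 32M/(πd³) and τ = 16T/(πd³), so the von Mises stress is σ' = (16/πd³)·√(4M²+3T²).
√(4M²+3T²) = √(4×(1.240×10^6)² + 3×(1.070×10^6)²) = 3.096×10^6 N·mm.
d³ = 16×3.096×10^6/(π×171.4) = 92020 mm³.
d = 45.15 mm.

d = 45.1 mm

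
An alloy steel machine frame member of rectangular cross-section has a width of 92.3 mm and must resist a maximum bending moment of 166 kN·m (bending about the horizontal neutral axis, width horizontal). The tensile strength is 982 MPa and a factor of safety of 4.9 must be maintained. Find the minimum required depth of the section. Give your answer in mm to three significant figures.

σ_allow = 982/4.9 = 200.4 MPa.
For a rectangular section σ = 6M/(bh²), so h² = 6M/(b σ_allow) = 6×1.6600×10^8/(92.3×200.4) = 53840 mm².
h = 232.0 mm.

h = 232 mm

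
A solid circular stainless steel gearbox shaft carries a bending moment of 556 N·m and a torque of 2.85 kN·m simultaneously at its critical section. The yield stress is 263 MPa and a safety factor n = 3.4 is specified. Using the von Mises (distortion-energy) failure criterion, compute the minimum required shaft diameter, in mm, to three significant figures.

d = 69.3 mm

σ_allow = σ_y/n = 263/3.4 = 77.35 MPa.
For a solid shaft σ_b = 32M/(πd³) and τ = 16T/(πd³), so the von Mises stress is σ' = (16/πd³)·√(4M²+3T²).
√(4M²+3T²) = √(4×(556000)² + 3×(2.850×10^6)²) = 5.060×10^6 N·mm.
d³ = 16×5.060×10^6/(π×77.35) = 333200 mm³.
d = 69.32 mm.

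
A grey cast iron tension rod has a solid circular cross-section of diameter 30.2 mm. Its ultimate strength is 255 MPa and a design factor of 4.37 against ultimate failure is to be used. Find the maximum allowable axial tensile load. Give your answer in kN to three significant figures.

σ_allow = 255/4.37 = 58.35 MPa.
A = πd²/4 = π×30.2²/4 = 716.3 mm².
F_allow = σ_allow × A = 58.35×716.3 = 41800 N.

F_allow = 41.8 kN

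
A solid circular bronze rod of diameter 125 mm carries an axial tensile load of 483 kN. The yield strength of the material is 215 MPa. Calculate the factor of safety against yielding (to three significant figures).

n = 5.46

A = πd²/4 = 12270 mm².
σ = F/A = 483000/12270 = 39.36 MPa.
n = 215/39.36 = 5.463.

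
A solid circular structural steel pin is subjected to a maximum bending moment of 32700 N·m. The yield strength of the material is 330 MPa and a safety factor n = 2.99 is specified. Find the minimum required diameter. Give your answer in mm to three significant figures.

d = 145 mm

σ_allow = 330/2.99 = 110.4 MPa.
For a solid circular section σ = 32M/(πd³), so d³ = 32M/(π σ_allow) = 32×3.2700×10^7/(π×110.4) = 3.018×10^6 mm³.
d = 144.5 mm.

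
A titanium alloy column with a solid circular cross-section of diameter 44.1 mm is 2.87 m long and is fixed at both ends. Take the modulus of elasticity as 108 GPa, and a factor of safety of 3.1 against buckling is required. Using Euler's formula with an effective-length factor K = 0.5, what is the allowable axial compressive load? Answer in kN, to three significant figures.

P_allow = 31.0 kN

I = πd⁴/64 = π×44.1⁴/64 = 185700 mm⁴.
Effective length L_e = KL = 0.5×2.87 m = 1435 mm.
Euler critical load P_cr = π²EI/L_e² = π²×108000×185700/1435² = 96100 N.
P_allow = P_cr/n = 96100/3.1 = 31000 N.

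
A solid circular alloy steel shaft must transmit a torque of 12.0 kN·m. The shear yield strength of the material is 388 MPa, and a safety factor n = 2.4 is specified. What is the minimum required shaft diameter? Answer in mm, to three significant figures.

Allowable shear stress τ_allow = 388/2.4 = 161.7 MPa.
For a solid shaft τ = 16T/(πd³), so d³ = 16T/(π τ_allow) = 16×1.2000×10^7/(π×161.7) = 378000 mm³.
d = (378000)^(1/3) = 72.31 mm.

d = 72.3 mm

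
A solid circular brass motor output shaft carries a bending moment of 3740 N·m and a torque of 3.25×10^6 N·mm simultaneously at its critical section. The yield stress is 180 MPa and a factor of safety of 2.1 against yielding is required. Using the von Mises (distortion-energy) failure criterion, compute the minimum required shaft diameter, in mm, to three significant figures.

σ_allow = σ_y/n = 180/2.1 = 85.71 MPa.
For a solid shaft σ_b = 32M/(πd³) and τ = 16T/(πd³), so the von Mises stress is σ' = (16/πd³)·√(4M²+3T²).
√(4M²+3T²) = √(4×(3.740×10^6)² + 3×(3.250×10^6)²) = 9.362×10^6 N·mm.
d³ = 16×9.362×10^6/(π×85.71) = 556200 mm³.
d = 82.24 mm.

d = 82.2 mm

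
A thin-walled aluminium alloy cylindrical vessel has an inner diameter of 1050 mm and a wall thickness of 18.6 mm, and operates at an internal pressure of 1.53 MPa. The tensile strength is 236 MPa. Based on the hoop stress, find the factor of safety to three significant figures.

n = 5.46

σ_h = pD/(2t) = 1.53×1050/(2×18.6) = 43.19 MPa.
n = 236/43.19 = 5.465.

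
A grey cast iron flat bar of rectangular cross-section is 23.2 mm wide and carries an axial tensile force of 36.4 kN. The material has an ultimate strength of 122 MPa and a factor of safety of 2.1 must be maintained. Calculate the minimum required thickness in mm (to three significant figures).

σ_allow = 122/2.1 = 58.10 MPa.
Required area A = F/σ_allow = 36400/58.10 = 626.6 mm².
t = A/w = 626.6/23.2 = 27.01 mm.

t = 27.0 mm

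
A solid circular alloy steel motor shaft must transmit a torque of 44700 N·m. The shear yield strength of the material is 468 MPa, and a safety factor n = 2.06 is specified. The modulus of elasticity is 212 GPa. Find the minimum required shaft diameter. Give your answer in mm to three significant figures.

Allowable shear stress τ_allow = 468/2.06 = 227.2 MPa.
For a solid shaft τ = 16T/(πd³), so d³ = 16T/(π τ_allow) = 16×4.4700×10^7/(π×227.2) = 1.002×10^6 mm³.
d = (1.002×10^6)^(1/3) = 100.1 mm.

d = 100 mm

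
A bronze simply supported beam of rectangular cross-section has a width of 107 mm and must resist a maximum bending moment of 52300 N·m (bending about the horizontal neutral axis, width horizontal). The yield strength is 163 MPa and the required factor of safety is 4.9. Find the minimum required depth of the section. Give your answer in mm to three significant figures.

h = 297 mm

σ_allow = 163/4.9 = 33.27 MPa.
For a rectangular section σ = 6M/(bh²), so h² = 6M/(b σ_allow) = 6×5.2300×10^7/(107×33.27) = 88160 mm².
h = 296.9 mm.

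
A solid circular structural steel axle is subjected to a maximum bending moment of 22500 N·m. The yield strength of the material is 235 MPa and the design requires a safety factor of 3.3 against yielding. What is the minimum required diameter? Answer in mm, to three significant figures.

σ_allow = 235/3.3 = 71.21 MPa.
For a solid circular section σ = 32M/(πd³), so d³ = 32M/(π σ_allow) = 32×2.2500×10^7/(π×71.21) = 3.218×10^6 mm³.
d = 147.6 mm.

d = 148 mm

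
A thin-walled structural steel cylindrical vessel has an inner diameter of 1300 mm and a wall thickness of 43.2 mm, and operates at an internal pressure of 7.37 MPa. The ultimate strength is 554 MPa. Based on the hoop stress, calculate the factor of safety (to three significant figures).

σ_h = pD/(2t) = 7.37×1300/(2×43.2) = 110.9 MPa.
n = 554/110.9 = 4.996.

n = 5.00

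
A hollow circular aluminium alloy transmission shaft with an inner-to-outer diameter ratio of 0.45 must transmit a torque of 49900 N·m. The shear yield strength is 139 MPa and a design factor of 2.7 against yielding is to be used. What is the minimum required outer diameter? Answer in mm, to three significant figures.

τ_allow = 139/2.7 = 51.48 MPa.
For a hollow shaft τ = 16T/[πd_o³(1−k⁴)] with k = 0.45, so 1−k⁴ = 0.9590.
d_o³ = 16T/[π τ_allow (1−k⁴)] = 16×4.9900×10^7/(π×51.48×0.9590) = 5.148×10^6 mm³.
d_o = 172.7 mm.

d_o = 173 mm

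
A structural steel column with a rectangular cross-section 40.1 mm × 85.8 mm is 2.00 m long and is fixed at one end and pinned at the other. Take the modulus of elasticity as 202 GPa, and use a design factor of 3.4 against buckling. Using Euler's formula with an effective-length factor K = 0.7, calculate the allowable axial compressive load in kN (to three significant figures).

P_allow = 138 kN

Buckling occurs about the weak axis: I_min = h·b³/12 = 85.8×40.1³/12 = 461000 mm⁴ (b = 40.1 mm is the smaller dimension).
Effective length L_e = KL = 0.7×2.00 m = 1400 mm.
Euler critical load P_cr = π²EI/L_e² = π²×202000×461000/1400² = 469000 N.
P_allow = P_cr/n = 469000/3.4 = 137900 N.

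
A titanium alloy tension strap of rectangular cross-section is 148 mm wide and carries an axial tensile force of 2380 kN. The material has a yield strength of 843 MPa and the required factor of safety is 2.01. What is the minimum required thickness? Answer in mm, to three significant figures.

t = 38.3 mm

σ_allow = 843/2.01 = 419.4 MPa.
Required area A = F/σ_allow = 2380000/419.4 = 5675 mm².
t = A/w = 5675/148 = 38.34 mm.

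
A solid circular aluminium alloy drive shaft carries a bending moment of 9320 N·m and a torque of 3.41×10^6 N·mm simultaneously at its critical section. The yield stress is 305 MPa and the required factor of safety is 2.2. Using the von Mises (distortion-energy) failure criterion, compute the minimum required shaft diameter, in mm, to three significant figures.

σ_allow = σ_y/n = 305/2.2 = 138.6 MPa.
For a solid shaft σ_b = 32M/(πd³) and τ = 16T/(πd³), so the von Mises stress is σ' = (16/πd³)·√(4M²+3T²).
√(4M²+3T²) = √(4×(9.320×10^6)² + 3×(3.410×10^6)²) = 1.955×10^7 N·mm.
d³ = 16×1.955×10^7/(π×138.6) = 718300 mm³.
d = 89.56 mm.

d = 89.6 mm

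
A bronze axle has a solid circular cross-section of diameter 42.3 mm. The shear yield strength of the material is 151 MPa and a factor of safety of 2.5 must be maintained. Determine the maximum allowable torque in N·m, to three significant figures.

T_allow = 898 N·m

τ_allow = 151/2.5 = 60.40 MPa.
For a solid shaft T_allow = τ_allow·πd³/16; πd³/16 = π×42.3³/16 = 14860 mm³.
T_allow = 60.40×14860 = 897600 N·mm = 897.6 N·m.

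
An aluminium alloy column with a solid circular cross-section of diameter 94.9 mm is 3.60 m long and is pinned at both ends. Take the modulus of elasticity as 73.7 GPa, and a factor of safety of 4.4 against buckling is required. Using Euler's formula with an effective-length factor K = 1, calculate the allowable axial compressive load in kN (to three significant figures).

I = πd⁴/64 = π×94.9⁴/64 = 3.981×10^6 mm⁴.
Effective length L_e = KL = 1×3.60 m = 3600 mm.
Euler critical load P_cr = π²EI/L_e² = π²×73700×3.981×10^6/3600² = 223500 N.
P_allow = P_cr/n = 223500/4.4 = 50790 N.

P_allow = 50.8 kN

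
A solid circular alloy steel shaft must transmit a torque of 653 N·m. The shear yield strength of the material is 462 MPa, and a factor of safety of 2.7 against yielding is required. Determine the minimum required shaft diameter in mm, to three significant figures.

d = 26.9 mm

Allowable shear stress τ_allow = 462/2.7 = 171.1 MPa.
For a solid shaft τ = 16T/(πd³), so d³ = 16T/(π τ_allow) = 16×653000/(π×171.1) = 19440 mm³.
d = (19440)^(1/3) = 26.89 mm.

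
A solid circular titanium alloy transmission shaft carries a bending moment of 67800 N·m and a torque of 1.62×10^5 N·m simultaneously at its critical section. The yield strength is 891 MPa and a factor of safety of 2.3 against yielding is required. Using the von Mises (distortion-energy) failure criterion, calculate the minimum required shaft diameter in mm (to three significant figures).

σ_allow = σ_y/n = 891/2.3 = 387.4 MPa.
For a solid shaft σ_b = 32M/(πd³) and τ = 16T/(πd³), so the von Mises stress is σ' = (16/πd³)·√(4M²+3T²).
√(4M²+3T²) = √(4×(6.780×10^7)² + 3×(1.620×10^8)²) = 3.116×10^8 N·mm.
d³ = 16×3.116×10^8/(π×387.4) = 4.097×10^6 mm³.
d = 160.0 mm.

d = 160 mm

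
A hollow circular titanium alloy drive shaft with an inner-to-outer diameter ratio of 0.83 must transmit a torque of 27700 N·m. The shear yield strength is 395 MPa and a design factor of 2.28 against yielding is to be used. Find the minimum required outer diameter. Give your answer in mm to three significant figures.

τ_allow = 395/2.28 = 173.2 MPa.
For a hollow shaft τ = 16T/[πd_o³(1−k⁴)] with k = 0.83, so 1−k⁴ = 0.5254.
d_o³ = 16T/[π τ_allow (1−k⁴)] = 16×2.7700×10^7/(π×173.2×0.5254) = 1.550×10^6 mm³.
d_o = 115.7 mm.

d_o = 116 mm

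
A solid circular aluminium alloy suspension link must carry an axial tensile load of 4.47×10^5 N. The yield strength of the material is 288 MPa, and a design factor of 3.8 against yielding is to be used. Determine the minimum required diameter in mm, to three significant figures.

d = 86.7 mm

Allowable stress σ_allow = 288/3.8 = 75.79 MPa.
Required area A = F/σ_allow = 447000/75.79 = 5898 mm².
A = πd²/4 → d = √(4A/π) = 86.66 mm.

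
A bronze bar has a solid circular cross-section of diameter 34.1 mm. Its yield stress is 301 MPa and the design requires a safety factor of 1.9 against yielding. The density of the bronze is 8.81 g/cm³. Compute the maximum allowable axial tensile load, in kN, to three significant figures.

F_allow = 145 kN

σ_allow = 301/1.9 = 158.4 MPa.
A = πd²/4 = π×34.1²/4 = 913.3 mm².
F_allow = σ_allow × A = 158.4×913.3 = 144700 N.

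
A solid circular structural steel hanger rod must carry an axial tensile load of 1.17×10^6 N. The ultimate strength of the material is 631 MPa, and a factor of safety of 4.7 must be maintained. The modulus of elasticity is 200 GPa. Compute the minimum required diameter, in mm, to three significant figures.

Allowable stress σ_allow = 631/4.7 = 134.3 MPa.
Required area A = F/σ_allow = 1170000/134.3 = 8715 mm².
A = πd²/4 → d = √(4A/π) = 105.3 mm.

d = 105 mm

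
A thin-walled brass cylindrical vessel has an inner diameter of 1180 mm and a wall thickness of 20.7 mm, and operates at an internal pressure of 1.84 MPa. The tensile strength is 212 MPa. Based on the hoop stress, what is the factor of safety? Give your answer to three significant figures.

n = 4.04

σ_h = pD/(2t) = 1.84×1180/(2×20.7) = 52.44 MPa.
n = 212/52.44 = 4.042.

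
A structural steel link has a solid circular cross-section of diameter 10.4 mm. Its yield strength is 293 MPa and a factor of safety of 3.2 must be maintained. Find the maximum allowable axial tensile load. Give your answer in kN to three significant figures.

F_allow = 7.78 kN

σ_allow = 293/3.2 = 91.56 MPa.
A = πd²/4 = π×10.4²/4 = 84.95 mm².
F_allow = σ_allow × A = 91.56×84.95 = 7778 N.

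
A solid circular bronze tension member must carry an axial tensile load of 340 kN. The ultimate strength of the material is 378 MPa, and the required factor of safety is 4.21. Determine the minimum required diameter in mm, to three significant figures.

Allowable stress σ_allow = 378/4.21 = 89.79 MPa.
Required area A = F/σ_allow = 340000/89.79 = 3787 mm².
A = πd²/4 → d = √(4A/π) = 69.44 mm.

d = 69.4 mm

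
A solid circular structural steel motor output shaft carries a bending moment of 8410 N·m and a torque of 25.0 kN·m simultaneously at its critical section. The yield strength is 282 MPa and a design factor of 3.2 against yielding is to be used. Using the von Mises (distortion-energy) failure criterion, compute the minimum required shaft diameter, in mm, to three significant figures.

d = 139 mm

σ_allow = σ_y/n = 282/3.2 = 88.12 MPa.
For a solid shaft σ_b = 32M/(πd³) and τ = 16T/(πd³), so the von Mises stress is σ' = (16/πd³)·√(4M²+3T²).
√(4M²+3T²) = √(4×(8.410×10^6)² + 3×(2.500×10^7)²) = 4.645×10^7 N·mm.
d³ = 16×4.645×10^7/(π×88.12) = 2.685×10^6 mm³.
d = 139.0 mm.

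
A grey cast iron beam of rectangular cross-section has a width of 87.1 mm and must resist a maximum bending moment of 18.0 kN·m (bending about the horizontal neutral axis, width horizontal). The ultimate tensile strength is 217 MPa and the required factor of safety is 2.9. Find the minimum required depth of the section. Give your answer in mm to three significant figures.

h = 129 mm

σ_allow = 217/2.9 = 74.83 MPa.
For a rectangular section σ = 6M/(bh²), so h² = 6M/(b σ_allow) = 6×1.8000×10^7/(87.1×74.83) = 16570 mm².
h = 128.7 mm.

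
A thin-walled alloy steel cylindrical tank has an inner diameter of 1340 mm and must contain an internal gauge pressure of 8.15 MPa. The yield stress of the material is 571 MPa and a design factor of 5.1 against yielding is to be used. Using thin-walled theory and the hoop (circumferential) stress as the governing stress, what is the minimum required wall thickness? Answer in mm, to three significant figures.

t = 48.8 mm

σ_allow = 571/5.1 = 112.0 MPa.
Hoop stress σ_h = pD/(2t), so t = pD/(2σ_allow) = 8.15×1340/(2×112.0) = 48.77 mm.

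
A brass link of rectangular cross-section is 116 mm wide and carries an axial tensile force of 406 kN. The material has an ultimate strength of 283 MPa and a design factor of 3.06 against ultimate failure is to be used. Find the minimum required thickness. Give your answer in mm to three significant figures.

t = 37.8 mm

σ_allow = 283/3.06 = 92.48 MPa.
Required area A = F/σ_allow = 406000/92.48 = 4390 mm².
t = A/w = 4390/116 = 37.84 mm.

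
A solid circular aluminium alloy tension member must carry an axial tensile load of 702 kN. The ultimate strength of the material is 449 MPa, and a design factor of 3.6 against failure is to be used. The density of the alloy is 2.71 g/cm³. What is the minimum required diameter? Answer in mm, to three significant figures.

d = 84.7 mm

Allowable stress σ_allow = 449/3.6 = 124.7 MPa.
Required area A = F/σ_allow = 702000/124.7 = 5629 mm².
A = πd²/4 → d = √(4A/π) = 84.65 mm.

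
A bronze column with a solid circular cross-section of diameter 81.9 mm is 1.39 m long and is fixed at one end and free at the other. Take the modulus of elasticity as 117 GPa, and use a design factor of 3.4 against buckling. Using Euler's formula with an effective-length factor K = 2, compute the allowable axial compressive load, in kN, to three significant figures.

P_allow = 97.1 kN

I = πd⁴/64 = π×81.9⁴/64 = 2.209×10^6 mm⁴.
Effective length L_e = KL = 2×1.39 m = 2780 mm.
Euler critical load P_cr = π²EI/L_e² = π²×117000×2.209×10^6/2780² = 330000 N.
P_allow = P_cr/n = 330000/3.4 = 97060 N.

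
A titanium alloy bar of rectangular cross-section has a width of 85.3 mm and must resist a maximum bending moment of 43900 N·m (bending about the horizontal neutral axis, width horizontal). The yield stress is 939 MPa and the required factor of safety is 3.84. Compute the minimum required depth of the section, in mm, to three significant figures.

σ_allow = 939/3.84 = 244.5 MPa.
For a rectangular section σ = 6M/(bh²), so h² = 6M/(b σ_allow) = 6×4.3900×10^7/(85.3×244.5) = 12630 mm².
h = 112.4 mm.

h = 112 mm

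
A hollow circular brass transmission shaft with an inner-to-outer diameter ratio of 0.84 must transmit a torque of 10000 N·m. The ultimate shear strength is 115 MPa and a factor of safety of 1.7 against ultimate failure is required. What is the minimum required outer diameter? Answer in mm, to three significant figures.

d_o = 114 mm

τ_allow = 115/1.7 = 67.65 MPa.
For a hollow shaft τ = 16T/[πd_o³(1−k⁴)] with k = 0.84, so 1−k⁴ = 0.5021.
d_o³ = 16T/[π τ_allow (1−k⁴)] = 16×1.0000×10^7/(π×67.65×0.5021) = 1.499×10^6 mm³.
d_o = 114.5 mm.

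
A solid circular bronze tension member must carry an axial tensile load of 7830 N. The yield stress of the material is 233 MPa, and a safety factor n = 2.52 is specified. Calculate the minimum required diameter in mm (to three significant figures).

Allowable stress σ_allow = 233/2.52 = 92.46 MPa.
Required area A = F/σ_allow = 7830.0/92.46 = 84.68 mm².
A = πd²/4 → d = √(4A/π) = 10.38 mm.

d = 10.4 mm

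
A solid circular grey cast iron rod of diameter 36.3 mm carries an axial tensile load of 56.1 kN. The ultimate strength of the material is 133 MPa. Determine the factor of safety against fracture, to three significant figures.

n = 2.45

A = πd²/4 = 1035 mm².
σ = F/A = 56100/1035 = 54.21 MPa.
n = 133/54.21 = 2.454.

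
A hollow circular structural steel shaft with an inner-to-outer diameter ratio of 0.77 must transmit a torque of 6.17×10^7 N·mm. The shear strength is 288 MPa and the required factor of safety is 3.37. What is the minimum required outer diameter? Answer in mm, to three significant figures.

τ_allow = 288/3.37 = 85.46 MPa.
For a hollow shaft τ = 16T/[πd_o³(1−k⁴)] with k = 0.77, so 1−k⁴ = 0.6485.
d_o³ = 16T/[π τ_allow (1−k⁴)] = 16×6.1700×10^7/(π×85.46×0.6485) = 5.670×10^6 mm³.
d_o = 178.3 mm.

d_o = 178 mm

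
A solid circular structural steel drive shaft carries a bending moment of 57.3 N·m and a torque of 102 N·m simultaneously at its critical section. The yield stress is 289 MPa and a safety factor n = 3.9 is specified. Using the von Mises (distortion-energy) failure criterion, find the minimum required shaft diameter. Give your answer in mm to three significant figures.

σ_allow = σ_y/n = 289/3.9 = 74.10 MPa.
For a solid shaft σ_b = 32M/(πd³) and τ = 16T/(πd³), so the von Mises stress is σ' = (16/πd³)·√(4M²+3T²).
√(4M²+3T²) = √(4×(57300)² + 3×(102000)²) = 210600 N·mm.
d³ = 16×210600/(π×74.10) = 14470 mm³.
d = 24.37 mm.

d = 24.4 mm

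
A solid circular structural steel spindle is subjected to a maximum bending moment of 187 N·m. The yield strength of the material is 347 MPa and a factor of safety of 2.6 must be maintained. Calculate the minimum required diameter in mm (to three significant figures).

d = 24.3 mm

σ_allow = 347/2.6 = 133.5 MPa.
For a solid circular section σ = 32M/(πd³), so d³ = 32M/(π σ_allow) = 32×187000/(π×133.5) = 14270 mm³.
d = 24.26 mm.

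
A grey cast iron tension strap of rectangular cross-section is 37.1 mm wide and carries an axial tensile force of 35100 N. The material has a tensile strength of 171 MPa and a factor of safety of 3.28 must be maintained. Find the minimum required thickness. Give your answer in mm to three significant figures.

t = 18.1 mm

σ_allow = 171/3.28 = 52.13 MPa.
Required area A = F/σ_allow = 35100/52.13 = 673.3 mm².
t = A/w = 673.3/37.1 = 18.15 mm.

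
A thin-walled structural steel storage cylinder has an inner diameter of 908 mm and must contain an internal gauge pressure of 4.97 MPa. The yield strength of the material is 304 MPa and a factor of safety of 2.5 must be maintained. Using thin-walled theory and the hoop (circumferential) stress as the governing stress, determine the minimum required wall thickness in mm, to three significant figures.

t = 18.6 mm

σ_allow = 304/2.5 = 121.6 MPa.
Hoop stress σ_h = pD/(2t), so t = pD/(2σ_allow) = 4.97×908/(2×121.6) = 18.56 mm.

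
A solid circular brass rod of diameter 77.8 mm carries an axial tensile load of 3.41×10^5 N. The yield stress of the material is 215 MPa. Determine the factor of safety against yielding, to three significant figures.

A = πd²/4 = 4754 mm².
σ = F/A = 341000/4754 = 71.73 MPa.
n = 215/71.73 = 2.997.

n = 3.00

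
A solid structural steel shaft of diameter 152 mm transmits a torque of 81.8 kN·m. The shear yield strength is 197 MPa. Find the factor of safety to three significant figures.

τ = 16T/(πd³) = 16×8.1800×10^7/(π×152³) = 118.6 MPa.
n = τ_limit/τ = 197/118.6 = 1.661.

n = 1.66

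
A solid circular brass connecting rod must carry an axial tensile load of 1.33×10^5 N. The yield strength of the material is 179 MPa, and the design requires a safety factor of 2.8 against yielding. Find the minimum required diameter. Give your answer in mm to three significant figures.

d = 51.5 mm

Allowable stress σ_allow = 179/2.8 = 63.93 MPa.
Required area A = F/σ_allow = 133000/63.93 = 2080 mm².
A = πd²/4 → d = √(4A/π) = 51.47 mm.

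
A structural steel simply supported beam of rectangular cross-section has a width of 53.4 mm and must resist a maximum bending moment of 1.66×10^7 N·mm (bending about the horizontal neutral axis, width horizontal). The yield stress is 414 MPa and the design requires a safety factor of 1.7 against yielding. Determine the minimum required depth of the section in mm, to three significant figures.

σ_allow = 414/1.7 = 243.5 MPa.
For a rectangular section σ = 6M/(bh²), so h² = 6M/(b σ_allow) = 6×1.6600×10^7/(53.4×243.5) = 7659 mm².
h = 87.52 mm.

h = 87.5 mm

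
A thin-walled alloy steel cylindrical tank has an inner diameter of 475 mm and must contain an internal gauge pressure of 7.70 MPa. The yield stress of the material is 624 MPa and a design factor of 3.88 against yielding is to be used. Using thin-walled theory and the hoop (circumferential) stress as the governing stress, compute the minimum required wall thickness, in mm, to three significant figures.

σ_allow = 624/3.88 = 160.8 MPa.
Hoop stress σ_h = pD/(2t), so t = pD/(2σ_allow) = 7.70×475/(2×160.8) = 11.37 mm.

t = 11.4 mm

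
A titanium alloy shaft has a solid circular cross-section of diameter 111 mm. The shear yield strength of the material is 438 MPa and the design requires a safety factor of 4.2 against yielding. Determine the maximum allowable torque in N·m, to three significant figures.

T_allow = 28000 N·m

τ_allow = 438/4.2 = 104.3 MPa.
For a solid shaft T_allow = τ_allow·πd³/16; πd³/16 = π×111³/16 = 268500 mm³.
T_allow = 104.3×268500 = 2.800×10^7 N·mm = 28000 N·m.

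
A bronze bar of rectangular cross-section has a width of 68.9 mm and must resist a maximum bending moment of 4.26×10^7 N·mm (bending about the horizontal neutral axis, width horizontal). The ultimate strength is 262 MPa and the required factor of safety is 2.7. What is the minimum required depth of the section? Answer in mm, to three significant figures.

h = 196 mm

σ_allow = 262/2.7 = 97.04 MPa.
For a rectangular section σ = 6M/(bh²), so h² = 6M/(b σ_allow) = 6×4.2600×10^7/(68.9×97.04) = 38230 mm².
h = 195.5 mm.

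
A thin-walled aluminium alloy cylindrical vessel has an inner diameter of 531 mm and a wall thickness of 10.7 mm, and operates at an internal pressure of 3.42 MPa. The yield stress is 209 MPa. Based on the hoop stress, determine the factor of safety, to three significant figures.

n = 2.46

σ_h = pD/(2t) = 3.42×531/(2×10.7) = 84.86 MPa.
n = 209/84.86 = 2.463.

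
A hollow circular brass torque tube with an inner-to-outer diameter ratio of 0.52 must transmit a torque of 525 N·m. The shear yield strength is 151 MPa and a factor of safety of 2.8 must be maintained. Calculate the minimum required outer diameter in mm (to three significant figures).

τ_allow = 151/2.8 = 53.93 MPa.
For a hollow shaft τ = 16T/[πd_o³(1−k⁴)] with k = 0.52, so 1−k⁴ = 0.9269.
d_o³ = 16T/[π τ_allow (1−k⁴)] = 16×525000/(π×53.93×0.9269) = 53490 mm³.
d_o = 37.68 mm.

d_o = 37.7 mm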